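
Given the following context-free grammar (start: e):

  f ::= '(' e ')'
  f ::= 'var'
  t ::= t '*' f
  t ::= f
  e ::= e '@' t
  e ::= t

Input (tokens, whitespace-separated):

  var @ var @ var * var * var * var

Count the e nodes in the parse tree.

3

[e [e [e [t [f var]]] @ [t [f var]]] @ [t [t [t [t [f var]] * [f var]] * [f var]] * [f var]]]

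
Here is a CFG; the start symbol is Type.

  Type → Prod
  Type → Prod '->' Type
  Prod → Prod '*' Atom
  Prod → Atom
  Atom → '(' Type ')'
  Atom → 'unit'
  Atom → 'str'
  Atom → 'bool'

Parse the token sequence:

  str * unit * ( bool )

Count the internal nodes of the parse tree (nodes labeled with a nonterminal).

10

[Type [Prod [Prod [Prod [Atom str]] * [Atom unit]] * [Atom ( [Type [Prod [Atom bool]]] )]]]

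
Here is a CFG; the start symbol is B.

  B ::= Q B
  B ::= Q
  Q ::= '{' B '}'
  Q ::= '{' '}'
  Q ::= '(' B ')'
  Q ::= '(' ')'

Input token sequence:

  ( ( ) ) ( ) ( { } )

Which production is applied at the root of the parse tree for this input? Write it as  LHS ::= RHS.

B ::= Q B

[B [Q ( [B [Q ( )]] )] [B [Q ( )] [B [Q ( [B [Q { }]] )]]]]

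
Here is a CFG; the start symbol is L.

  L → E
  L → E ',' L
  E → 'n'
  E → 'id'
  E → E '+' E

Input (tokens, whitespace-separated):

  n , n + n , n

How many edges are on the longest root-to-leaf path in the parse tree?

4

[L [E n] , [L [E [E n] + [E n]] , [L [E n]]]]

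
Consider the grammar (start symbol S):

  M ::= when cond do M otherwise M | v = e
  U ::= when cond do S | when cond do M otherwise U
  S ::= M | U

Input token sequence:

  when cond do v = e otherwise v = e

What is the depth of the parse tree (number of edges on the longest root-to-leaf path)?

[S [M when cond do [M v = e] otherwise [M v = e]]]

3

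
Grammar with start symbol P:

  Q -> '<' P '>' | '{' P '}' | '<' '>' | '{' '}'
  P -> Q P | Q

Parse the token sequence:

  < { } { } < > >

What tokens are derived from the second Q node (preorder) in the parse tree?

{ }

[P [Q < [P [Q { }] [P [Q { }] [P [Q < >]]]] >]]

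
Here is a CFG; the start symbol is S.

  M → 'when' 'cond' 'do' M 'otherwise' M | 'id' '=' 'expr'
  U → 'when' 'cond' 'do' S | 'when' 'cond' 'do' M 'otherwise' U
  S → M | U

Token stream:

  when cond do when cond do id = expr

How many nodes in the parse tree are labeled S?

[S [U when cond do [S [U when cond do [S [M id = expr]]]]]]

3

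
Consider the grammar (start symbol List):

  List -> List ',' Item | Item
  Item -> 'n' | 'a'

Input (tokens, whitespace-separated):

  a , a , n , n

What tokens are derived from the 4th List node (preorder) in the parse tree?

[List [List [List [List [Item a]] , [Item a]] , [Item n]] , [Item n]]

a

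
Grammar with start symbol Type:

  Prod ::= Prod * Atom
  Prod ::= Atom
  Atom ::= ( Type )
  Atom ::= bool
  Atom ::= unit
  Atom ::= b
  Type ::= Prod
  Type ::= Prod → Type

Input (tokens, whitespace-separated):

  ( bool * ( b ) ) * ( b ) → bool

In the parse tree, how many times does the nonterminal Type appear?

5

[Type [Prod [Prod [Atom ( [Type [Prod [Prod [Atom bool]] * [Atom ( [Type [Prod [Atom b]]] )]]] )]] * [Atom ( [Type [Prod [Atom b]]] )]] → [Type [Prod [Atom bool]]]]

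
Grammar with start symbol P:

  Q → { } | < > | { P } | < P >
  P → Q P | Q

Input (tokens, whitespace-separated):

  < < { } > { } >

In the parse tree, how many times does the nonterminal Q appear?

4

[P [Q < [P [Q < [P [Q { }]] >] [P [Q { }]]] >]]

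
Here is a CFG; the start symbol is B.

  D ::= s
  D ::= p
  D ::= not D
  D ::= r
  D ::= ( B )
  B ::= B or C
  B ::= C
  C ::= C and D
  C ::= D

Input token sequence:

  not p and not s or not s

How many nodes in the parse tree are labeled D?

6

[B [B [C [C [D not [D p]]] and [D not [D s]]]] or [C [D not [D s]]]]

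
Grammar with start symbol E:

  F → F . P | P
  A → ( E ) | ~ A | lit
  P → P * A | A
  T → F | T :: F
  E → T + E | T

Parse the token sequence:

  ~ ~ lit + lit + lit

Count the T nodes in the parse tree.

[E [T [F [P [A ~ [A ~ [A lit]]]]]] + [E [T [F [P [A lit]]]] + [E [T [F [P [A lit]]]]]]]

3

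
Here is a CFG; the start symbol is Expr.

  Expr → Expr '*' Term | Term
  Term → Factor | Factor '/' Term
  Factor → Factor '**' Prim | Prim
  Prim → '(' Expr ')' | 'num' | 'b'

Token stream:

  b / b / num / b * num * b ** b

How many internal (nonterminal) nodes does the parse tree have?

23

[Expr [Expr [Expr [Term [Factor [Prim b]] / [Term [Factor [Prim b]] / [Term [Factor [Prim num]] / [Term [Factor [Prim b]]]]]]] * [Term [Factor [Prim num]]]] * [Term [Factor [Factor [Prim b]] ** [Prim b]]]]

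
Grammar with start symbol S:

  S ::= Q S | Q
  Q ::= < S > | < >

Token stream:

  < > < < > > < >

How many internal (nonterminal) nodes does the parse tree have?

8

[S [Q < >] [S [Q < [S [Q < >]] >] [S [Q < >]]]]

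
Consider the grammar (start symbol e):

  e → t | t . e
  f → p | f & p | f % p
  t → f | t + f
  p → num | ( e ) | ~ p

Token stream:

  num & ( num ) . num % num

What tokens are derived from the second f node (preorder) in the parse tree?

[e [t [f [f [p num]] & [p ( [e [t [f [p num]]]] )]]] . [e [t [f [f [p num]] % [p num]]]]]

num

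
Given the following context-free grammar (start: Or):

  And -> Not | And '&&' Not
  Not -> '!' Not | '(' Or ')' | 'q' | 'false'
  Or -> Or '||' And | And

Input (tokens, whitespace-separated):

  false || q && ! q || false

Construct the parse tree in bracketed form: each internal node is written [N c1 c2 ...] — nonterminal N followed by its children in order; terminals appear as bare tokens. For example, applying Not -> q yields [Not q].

[Or [Or [Or [And [Not false]]] || [And [And [Not q]] && [Not ! [Not q]]]] || [And [Not false]]]

Or
Or || And
Or || And || And
And || And || And
Not || And || And
false || And || And
false || And && Not || And
false || Not && Not || And
false || q && Not || And
false || q && ! Not || And
false || q && ! q || And
false || q && ! q || Not
false || q && ! q || false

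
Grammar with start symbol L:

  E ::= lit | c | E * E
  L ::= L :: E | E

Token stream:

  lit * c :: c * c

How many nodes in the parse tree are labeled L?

2

[L [L [E [E lit] * [E c]]] :: [E [E c] * [E c]]]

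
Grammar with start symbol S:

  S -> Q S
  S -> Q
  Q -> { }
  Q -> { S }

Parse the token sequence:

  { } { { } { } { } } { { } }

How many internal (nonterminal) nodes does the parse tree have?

[S [Q { }] [S [Q { [S [Q { }] [S [Q { }] [S [Q { }]]]] }] [S [Q { [S [Q { }]] }]]]]

14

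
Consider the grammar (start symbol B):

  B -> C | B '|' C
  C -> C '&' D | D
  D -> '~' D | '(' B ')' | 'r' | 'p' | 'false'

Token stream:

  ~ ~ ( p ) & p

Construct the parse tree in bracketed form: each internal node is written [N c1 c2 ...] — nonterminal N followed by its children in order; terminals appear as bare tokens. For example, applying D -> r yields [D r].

[B [C [C [D ~ [D ~ [D ( [B [C [D p]]] )]]]] & [D p]]]

B
C
C & D
D & D
~ D & D
~ ~ D & D
~ ~ ( B ) & D
~ ~ ( C ) & D
~ ~ ( D ) & D
~ ~ ( p ) & D
~ ~ ( p ) & p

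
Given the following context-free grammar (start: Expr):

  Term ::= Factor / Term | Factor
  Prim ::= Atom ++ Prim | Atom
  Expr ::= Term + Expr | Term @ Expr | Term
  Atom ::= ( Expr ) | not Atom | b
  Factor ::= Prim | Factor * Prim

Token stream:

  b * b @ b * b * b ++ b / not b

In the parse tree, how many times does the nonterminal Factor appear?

[Expr [Term [Factor [Factor [Prim [Atom b]]] * [Prim [Atom b]]]] @ [Expr [Term [Factor [Factor [Factor [Prim [Atom b]]] * [Prim [Atom b]]] * [Prim [Atom b] ++ [Prim [Atom b]]]] / [Term [Factor [Prim [Atom not [Atom b]]]]]]]]

6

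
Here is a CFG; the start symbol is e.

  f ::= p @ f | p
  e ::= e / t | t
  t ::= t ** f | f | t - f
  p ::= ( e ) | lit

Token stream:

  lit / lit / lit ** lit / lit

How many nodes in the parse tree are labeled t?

[e [e [e [e [t [f [p lit]]]] / [t [f [p lit]]]] / [t [t [f [p lit]]] ** [f [p lit]]]] / [t [f [p lit]]]]

5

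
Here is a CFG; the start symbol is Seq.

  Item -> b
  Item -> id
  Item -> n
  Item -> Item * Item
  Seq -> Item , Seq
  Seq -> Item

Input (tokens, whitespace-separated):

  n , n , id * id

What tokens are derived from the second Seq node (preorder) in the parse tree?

[Seq [Item n] , [Seq [Item n] , [Seq [Item [Item id] * [Item id]]]]]

n , id * id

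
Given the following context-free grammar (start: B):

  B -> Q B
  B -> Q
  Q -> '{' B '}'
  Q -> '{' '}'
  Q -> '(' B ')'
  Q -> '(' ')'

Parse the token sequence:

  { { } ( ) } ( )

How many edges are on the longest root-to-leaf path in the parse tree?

[B [Q { [B [Q { }] [B [Q ( )]]] }] [B [Q ( )]]]

5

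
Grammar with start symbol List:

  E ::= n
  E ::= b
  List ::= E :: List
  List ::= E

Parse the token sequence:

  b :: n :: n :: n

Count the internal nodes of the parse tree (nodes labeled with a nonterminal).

8

[List [E b] :: [List [E n] :: [List [E n] :: [List [E n]]]]]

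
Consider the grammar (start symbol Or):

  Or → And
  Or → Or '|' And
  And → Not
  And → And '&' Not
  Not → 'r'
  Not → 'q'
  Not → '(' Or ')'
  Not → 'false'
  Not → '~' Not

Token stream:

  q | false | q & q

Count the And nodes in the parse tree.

[Or [Or [Or [And [Not q]]] | [And [Not false]]] | [And [And [Not q]] & [Not q]]]

4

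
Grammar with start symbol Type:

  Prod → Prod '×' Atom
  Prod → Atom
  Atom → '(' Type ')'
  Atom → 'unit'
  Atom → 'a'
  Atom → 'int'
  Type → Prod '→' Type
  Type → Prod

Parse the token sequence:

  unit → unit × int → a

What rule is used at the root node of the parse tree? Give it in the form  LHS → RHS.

[Type [Prod [Atom unit]] → [Type [Prod [Prod [Atom unit]] × [Atom int]] → [Type [Prod [Atom a]]]]]

Type → Prod '→' Type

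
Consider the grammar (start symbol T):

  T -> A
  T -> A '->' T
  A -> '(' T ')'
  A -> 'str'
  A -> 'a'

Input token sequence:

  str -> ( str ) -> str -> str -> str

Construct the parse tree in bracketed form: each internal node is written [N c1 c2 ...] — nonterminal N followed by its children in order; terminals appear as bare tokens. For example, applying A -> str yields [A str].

T
A -> T
str -> T
str -> A -> T
str -> ( T ) -> T
str -> ( A ) -> T
str -> ( str ) -> T
str -> ( str ) -> A -> T
str -> ( str ) -> str -> T
str -> ( str ) -> str -> A -> T
str -> ( str ) -> str -> str -> T
str -> ( str ) -> str -> str -> A
str -> ( str ) -> str -> str -> str

[T [A str] -> [T [A ( [T [A str]] )] -> [T [A str] -> [T [A str] -> [T [A str]]]]]]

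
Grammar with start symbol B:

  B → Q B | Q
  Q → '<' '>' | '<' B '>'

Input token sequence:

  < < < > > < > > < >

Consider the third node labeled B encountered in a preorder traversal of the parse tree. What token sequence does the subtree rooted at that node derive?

[B [Q < [B [Q < [B [Q < >]] >] [B [Q < >]]] >] [B [Q < >]]]

< >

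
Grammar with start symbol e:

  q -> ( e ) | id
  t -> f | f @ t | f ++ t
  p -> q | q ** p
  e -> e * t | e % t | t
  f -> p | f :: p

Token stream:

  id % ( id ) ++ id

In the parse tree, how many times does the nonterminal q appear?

[e [e [t [f [p [q id]]]]] % [t [f [p [q ( [e [t [f [p [q id]]]]] )]]] ++ [t [f [p [q id]]]]]]

4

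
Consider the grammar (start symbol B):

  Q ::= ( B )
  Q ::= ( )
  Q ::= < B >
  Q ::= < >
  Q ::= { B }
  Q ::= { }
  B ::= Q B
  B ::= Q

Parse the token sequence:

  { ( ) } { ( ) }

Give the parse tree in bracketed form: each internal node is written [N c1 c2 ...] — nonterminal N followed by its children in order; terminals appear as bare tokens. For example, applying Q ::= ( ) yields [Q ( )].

[B [Q { [B [Q ( )]] }] [B [Q { [B [Q ( )]] }]]]

B
Q B
{ B } B
{ Q } B
{ ( ) } B
{ ( ) } Q
{ ( ) } { B }
{ ( ) } { Q }
{ ( ) } { ( ) }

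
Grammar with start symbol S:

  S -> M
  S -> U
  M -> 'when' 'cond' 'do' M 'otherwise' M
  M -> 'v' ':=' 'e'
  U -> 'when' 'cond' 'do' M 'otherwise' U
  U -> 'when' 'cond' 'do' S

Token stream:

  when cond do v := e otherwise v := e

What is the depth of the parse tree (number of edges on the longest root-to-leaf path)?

3

[S [M when cond do [M v := e] otherwise [M v := e]]]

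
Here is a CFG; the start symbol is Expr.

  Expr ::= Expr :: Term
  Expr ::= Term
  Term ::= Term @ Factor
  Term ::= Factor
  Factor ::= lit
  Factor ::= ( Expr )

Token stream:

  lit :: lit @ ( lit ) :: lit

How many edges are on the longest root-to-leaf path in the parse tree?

[Expr [Expr [Expr [Term [Factor lit]]] :: [Term [Term [Factor lit]] @ [Factor ( [Expr [Term [Factor lit]]] )]]] :: [Term [Factor lit]]]

7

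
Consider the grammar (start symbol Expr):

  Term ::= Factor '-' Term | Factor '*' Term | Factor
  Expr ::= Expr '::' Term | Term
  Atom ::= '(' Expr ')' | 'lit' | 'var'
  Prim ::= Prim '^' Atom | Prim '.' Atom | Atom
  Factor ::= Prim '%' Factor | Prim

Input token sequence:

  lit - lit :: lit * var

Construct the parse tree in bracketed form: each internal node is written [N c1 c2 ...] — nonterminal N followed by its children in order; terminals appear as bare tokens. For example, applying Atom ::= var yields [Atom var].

Expr
Expr :: Term
Term :: Term
Factor - Term :: Term
Prim - Term :: Term
Atom - Term :: Term
lit - Term :: Term
lit - Factor :: Term
lit - Prim :: Term
lit - Atom :: Term
lit - lit :: Term
lit - lit :: Factor * Term
lit - lit :: Prim * Term
lit - lit :: Atom * Term
lit - lit :: lit * Term
lit - lit :: lit * Factor
lit - lit :: lit * Prim
lit - lit :: lit * Atom
lit - lit :: lit * var

[Expr [Expr [Term [Factor [Prim [Atom lit]]] - [Term [Factor [Prim [Atom lit]]]]]] :: [Term [Factor [Prim [Atom lit]]] * [Term [Factor [Prim [Atom var]]]]]]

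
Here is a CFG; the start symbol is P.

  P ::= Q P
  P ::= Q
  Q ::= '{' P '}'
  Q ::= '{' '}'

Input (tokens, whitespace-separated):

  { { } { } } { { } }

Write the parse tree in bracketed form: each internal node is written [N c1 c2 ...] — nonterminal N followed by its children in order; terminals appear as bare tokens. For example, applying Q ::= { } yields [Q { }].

[P [Q { [P [Q { }] [P [Q { }]]] }] [P [Q { [P [Q { }]] }]]]

P
Q P
{ P } P
{ Q P } P
{ { } P } P
{ { } Q } P
{ { } { } } P
{ { } { } } Q
{ { } { } } { P }
{ { } { } } { Q }
{ { } { } } { { } }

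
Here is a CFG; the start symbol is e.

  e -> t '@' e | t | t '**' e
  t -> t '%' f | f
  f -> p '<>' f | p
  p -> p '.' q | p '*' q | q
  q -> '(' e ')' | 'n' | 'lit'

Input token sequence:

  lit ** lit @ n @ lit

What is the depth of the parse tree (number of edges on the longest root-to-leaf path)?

[e [t [f [p [q lit]]]] ** [e [t [f [p [q lit]]]] @ [e [t [f [p [q n]]]] @ [e [t [f [p [q lit]]]]]]]]

8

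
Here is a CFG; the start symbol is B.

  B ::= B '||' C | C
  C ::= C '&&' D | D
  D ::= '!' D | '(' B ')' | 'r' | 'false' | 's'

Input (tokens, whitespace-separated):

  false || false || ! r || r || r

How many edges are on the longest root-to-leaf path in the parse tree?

[B [B [B [B [B [C [D false]]] || [C [D false]]] || [C [D ! [D r]]]] || [C [D r]]] || [C [D r]]]

7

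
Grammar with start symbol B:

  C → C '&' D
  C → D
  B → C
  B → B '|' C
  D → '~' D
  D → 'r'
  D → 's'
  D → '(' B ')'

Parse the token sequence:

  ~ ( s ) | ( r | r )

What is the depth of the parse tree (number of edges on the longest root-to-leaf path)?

[B [B [C [D ~ [D ( [B [C [D s]]] )]]]] | [C [D ( [B [B [C [D r]]] | [C [D r]]] )]]]

8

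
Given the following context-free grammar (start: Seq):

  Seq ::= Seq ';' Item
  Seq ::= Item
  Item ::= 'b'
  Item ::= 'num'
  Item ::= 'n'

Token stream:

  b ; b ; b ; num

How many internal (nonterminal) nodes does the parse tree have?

[Seq [Seq [Seq [Seq [Item b]] ; [Item b]] ; [Item b]] ; [Item num]]

8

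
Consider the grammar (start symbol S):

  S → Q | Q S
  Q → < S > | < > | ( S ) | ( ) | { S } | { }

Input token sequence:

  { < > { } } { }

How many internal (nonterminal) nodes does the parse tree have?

[S [Q { [S [Q < >] [S [Q { }]]] }] [S [Q { }]]]

8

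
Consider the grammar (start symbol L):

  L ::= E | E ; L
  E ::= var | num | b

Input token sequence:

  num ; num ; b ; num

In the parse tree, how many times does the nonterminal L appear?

4

[L [E num] ; [L [E num] ; [L [E b] ; [L [E num]]]]]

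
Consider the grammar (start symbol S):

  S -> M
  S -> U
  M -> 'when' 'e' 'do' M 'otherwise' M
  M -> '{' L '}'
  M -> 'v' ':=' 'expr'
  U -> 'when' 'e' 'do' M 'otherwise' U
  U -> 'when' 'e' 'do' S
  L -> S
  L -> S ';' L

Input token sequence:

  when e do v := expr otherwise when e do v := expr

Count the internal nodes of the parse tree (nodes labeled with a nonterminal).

6

[S [U when e do [M v := expr] otherwise [U when e do [S [M v := expr]]]]]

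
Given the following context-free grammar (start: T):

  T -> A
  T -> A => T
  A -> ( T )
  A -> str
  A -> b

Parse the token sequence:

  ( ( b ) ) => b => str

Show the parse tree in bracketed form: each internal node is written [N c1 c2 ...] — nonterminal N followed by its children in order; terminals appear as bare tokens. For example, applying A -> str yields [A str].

[T [A ( [T [A ( [T [A b]] )]] )] => [T [A b] => [T [A str]]]]

T
A => T
( T ) => T
( A ) => T
( ( T ) ) => T
( ( A ) ) => T
( ( b ) ) => T
( ( b ) ) => A => T
( ( b ) ) => b => T
( ( b ) ) => b => A
( ( b ) ) => b => str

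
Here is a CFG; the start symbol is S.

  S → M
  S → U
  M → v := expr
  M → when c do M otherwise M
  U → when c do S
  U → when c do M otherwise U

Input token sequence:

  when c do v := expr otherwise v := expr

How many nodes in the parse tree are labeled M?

3

[S [M when c do [M v := expr] otherwise [M v := expr]]]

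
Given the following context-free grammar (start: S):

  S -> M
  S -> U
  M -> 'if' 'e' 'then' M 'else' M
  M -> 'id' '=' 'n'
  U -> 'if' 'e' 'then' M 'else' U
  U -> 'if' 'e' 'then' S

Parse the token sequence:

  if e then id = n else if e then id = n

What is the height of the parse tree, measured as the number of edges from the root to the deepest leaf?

5

[S [U if e then [M id = n] else [U if e then [S [M id = n]]]]]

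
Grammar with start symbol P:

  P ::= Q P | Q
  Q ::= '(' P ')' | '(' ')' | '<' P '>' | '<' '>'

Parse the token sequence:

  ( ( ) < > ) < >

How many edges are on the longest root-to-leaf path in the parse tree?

5

[P [Q ( [P [Q ( )] [P [Q < >]]] )] [P [Q < >]]]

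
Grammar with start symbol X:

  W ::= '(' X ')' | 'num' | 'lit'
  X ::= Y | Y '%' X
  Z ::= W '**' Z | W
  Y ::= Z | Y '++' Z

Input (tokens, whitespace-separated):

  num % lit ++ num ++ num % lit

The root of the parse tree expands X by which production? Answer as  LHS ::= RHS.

[X [Y [Z [W num]]] % [X [Y [Y [Y [Z [W lit]]] ++ [Z [W num]]] ++ [Z [W num]]] % [X [Y [Z [W lit]]]]]]

X ::= Y '%' X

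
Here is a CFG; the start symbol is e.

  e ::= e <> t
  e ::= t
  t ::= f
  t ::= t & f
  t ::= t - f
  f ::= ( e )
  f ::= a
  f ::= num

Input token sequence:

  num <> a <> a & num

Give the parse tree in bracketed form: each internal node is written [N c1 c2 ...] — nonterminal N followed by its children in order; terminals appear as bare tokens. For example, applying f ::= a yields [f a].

e
e <> t
e <> t <> t
t <> t <> t
f <> t <> t
num <> t <> t
num <> f <> t
num <> a <> t
num <> a <> t & f
num <> a <> f & f
num <> a <> a & f
num <> a <> a & num

[e [e [e [t [f num]]] <> [t [f a]]] <> [t [t [f a]] & [f num]]]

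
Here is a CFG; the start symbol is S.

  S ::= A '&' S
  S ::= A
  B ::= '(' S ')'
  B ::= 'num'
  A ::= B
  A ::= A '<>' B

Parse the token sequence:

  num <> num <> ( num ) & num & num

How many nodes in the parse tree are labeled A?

6

[S [A [A [A [B num]] <> [B num]] <> [B ( [S [A [B num]]] )]] & [S [A [B num]] & [S [A [B num]]]]]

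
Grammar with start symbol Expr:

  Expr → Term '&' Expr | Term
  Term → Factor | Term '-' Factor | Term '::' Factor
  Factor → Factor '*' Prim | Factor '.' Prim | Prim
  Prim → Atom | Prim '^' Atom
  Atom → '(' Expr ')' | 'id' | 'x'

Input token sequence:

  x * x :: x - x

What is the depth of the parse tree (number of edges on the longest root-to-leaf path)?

8

[Expr [Term [Term [Term [Factor [Factor [Prim [Atom x]]] * [Prim [Atom x]]]] :: [Factor [Prim [Atom x]]]] - [Factor [Prim [Atom x]]]]]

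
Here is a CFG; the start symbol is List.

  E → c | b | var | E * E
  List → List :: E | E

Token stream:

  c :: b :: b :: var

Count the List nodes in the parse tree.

[List [List [List [List [E c]] :: [E b]] :: [E b]] :: [E var]]

4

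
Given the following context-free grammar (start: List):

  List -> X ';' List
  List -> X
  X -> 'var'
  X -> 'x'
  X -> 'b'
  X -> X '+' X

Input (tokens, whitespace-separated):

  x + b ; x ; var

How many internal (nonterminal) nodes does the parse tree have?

[List [X [X x] + [X b]] ; [List [X x] ; [List [X var]]]]

8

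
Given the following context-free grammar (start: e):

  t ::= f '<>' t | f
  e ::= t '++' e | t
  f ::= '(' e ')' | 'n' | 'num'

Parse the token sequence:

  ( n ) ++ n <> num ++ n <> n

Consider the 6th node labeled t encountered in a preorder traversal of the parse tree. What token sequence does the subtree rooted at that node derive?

[e [t [f ( [e [t [f n]]] )]] ++ [e [t [f n] <> [t [f num]]] ++ [e [t [f n] <> [t [f n]]]]]]

n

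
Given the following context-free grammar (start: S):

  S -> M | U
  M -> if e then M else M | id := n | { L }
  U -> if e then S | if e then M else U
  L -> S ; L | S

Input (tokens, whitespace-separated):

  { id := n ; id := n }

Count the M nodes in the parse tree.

[S [M { [L [S [M id := n]] ; [L [S [M id := n]]]] }]]

3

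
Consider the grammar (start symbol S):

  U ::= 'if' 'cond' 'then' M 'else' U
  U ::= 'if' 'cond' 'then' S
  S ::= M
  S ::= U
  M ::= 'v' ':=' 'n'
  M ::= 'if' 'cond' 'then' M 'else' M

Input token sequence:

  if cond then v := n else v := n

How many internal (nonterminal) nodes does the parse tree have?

4

[S [M if cond then [M v := n] else [M v := n]]]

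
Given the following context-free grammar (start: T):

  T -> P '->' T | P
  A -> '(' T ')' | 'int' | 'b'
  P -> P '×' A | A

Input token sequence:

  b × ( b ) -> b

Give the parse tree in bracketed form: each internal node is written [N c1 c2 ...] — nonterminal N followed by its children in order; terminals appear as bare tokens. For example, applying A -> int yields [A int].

[T [P [P [A b]] × [A ( [T [P [A b]]] )]] -> [T [P [A b]]]]

T
P -> T
P × A -> T
A × A -> T
b × A -> T
b × ( T ) -> T
b × ( P ) -> T
b × ( A ) -> T
b × ( b ) -> T
b × ( b ) -> P
b × ( b ) -> A
b × ( b ) -> b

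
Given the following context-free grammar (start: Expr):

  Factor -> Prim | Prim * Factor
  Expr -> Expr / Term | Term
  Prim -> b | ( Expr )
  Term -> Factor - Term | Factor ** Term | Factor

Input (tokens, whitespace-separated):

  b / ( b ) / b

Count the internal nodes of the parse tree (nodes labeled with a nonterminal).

[Expr [Expr [Expr [Term [Factor [Prim b]]]] / [Term [Factor [Prim ( [Expr [Term [Factor [Prim b]]]] )]]]] / [Term [Factor [Prim b]]]]

16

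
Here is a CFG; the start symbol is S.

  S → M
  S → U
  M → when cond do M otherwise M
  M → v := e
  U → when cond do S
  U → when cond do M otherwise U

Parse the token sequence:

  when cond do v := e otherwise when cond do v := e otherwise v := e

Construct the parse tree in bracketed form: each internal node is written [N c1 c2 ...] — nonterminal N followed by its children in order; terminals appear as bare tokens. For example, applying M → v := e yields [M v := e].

S
M
when cond do M otherwise M
when cond do v := e otherwise M
when cond do v := e otherwise when cond do M otherwise M
when cond do v := e otherwise when cond do v := e otherwise M
when cond do v := e otherwise when cond do v := e otherwise v := e

[S [M when cond do [M v := e] otherwise [M when cond do [M v := e] otherwise [M v := e]]]]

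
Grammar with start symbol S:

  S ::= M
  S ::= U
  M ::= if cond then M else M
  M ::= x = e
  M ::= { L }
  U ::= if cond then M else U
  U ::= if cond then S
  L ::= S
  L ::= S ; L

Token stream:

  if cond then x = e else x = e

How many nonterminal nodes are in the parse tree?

[S [M if cond then [M x = e] else [M x = e]]]

4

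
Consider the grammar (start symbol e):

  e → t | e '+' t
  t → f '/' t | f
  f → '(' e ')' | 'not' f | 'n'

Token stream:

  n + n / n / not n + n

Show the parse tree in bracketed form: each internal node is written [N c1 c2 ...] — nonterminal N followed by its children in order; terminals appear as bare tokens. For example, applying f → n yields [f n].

[e [e [e [t [f n]]] + [t [f n] / [t [f n] / [t [f not [f n]]]]]] + [t [f n]]]

e
e + t
e + t + t
t + t + t
f + t + t
n + t + t
n + f / t + t
n + n / t + t
n + n / f / t + t
n + n / n / t + t
n + n / n / f + t
n + n / n / not f + t
n + n / n / not n + t
n + n / n / not n + f
n + n / n / not n + n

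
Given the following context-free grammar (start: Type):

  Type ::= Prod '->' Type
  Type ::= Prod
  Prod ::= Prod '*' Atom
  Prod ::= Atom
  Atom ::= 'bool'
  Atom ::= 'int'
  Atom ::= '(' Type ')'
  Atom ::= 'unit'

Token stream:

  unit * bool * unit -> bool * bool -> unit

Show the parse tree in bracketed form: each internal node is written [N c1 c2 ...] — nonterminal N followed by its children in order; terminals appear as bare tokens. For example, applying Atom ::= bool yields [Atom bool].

Type
Prod -> Type
Prod * Atom -> Type
Prod * Atom * Atom -> Type
Atom * Atom * Atom -> Type
unit * Atom * Atom -> Type
unit * bool * Atom -> Type
unit * bool * unit -> Type
unit * bool * unit -> Prod -> Type
unit * bool * unit -> Prod * Atom -> Type
unit * bool * unit -> Atom * Atom -> Type
unit * bool * unit -> bool * Atom -> Type
unit * bool * unit -> bool * bool -> Type
unit * bool * unit -> bool * bool -> Prod
unit * bool * unit -> bool * bool -> Atom
unit * bool * unit -> bool * bool -> unit

[Type [Prod [Prod [Prod [Atom unit]] * [Atom bool]] * [Atom unit]] -> [Type [Prod [Prod [Atom bool]] * [Atom bool]] -> [Type [Prod [Atom unit]]]]]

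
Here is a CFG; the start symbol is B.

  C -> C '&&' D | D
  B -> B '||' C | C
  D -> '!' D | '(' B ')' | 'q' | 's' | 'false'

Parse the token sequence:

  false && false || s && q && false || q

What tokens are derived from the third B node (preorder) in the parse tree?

[B [B [B [C [C [D false]] && [D false]]] || [C [C [C [D s]] && [D q]] && [D false]]] || [C [D q]]]

false && false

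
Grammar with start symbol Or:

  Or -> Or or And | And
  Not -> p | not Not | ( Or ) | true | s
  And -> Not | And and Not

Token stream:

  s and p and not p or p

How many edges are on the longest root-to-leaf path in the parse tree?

[Or [Or [And [And [And [Not s]] and [Not p]] and [Not not [Not p]]]] or [And [Not p]]]

6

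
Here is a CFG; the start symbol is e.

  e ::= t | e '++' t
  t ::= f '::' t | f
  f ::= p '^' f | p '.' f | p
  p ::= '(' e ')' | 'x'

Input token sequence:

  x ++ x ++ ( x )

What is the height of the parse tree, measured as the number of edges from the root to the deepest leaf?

8

[e [e [e [t [f [p x]]]] ++ [t [f [p x]]]] ++ [t [f [p ( [e [t [f [p x]]]] )]]]]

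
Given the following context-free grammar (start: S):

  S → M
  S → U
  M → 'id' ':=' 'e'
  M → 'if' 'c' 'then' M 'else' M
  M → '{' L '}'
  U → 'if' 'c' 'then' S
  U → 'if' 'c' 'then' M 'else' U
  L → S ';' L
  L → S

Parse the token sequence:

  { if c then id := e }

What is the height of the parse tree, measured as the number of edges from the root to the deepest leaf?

[S [M { [L [S [U if c then [S [M id := e]]]]] }]]

7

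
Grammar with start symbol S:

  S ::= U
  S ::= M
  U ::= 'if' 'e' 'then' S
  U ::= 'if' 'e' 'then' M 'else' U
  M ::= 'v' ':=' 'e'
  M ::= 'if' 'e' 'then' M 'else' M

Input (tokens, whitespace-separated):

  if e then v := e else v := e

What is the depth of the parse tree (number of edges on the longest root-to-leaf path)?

[S [M if e then [M v := e] else [M v := e]]]

3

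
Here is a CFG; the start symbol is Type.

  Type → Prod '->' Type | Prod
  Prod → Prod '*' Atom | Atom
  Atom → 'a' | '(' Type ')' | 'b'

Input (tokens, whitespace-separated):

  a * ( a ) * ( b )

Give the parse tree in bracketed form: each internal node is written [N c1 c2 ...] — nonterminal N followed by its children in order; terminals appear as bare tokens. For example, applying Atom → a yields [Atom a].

Type
Prod
Prod * Atom
Prod * Atom * Atom
Atom * Atom * Atom
a * Atom * Atom
a * ( Type ) * Atom
a * ( Prod ) * Atom
a * ( Atom ) * Atom
a * ( a ) * Atom
a * ( a ) * ( Type )
a * ( a ) * ( Prod )
a * ( a ) * ( Atom )
a * ( a ) * ( b )

[Type [Prod [Prod [Prod [Atom a]] * [Atom ( [Type [Prod [Atom a]]] )]] * [Atom ( [Type [Prod [Atom b]]] )]]]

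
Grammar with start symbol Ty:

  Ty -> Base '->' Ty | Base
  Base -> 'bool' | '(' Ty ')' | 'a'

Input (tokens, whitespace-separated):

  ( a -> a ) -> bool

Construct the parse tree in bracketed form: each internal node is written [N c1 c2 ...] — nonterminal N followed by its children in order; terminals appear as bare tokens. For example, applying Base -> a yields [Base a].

[Ty [Base ( [Ty [Base a] -> [Ty [Base a]]] )] -> [Ty [Base bool]]]

Ty
Base -> Ty
( Ty ) -> Ty
( Base -> Ty ) -> Ty
( a -> Ty ) -> Ty
( a -> Base ) -> Ty
( a -> a ) -> Ty
( a -> a ) -> Base
( a -> a ) -> bool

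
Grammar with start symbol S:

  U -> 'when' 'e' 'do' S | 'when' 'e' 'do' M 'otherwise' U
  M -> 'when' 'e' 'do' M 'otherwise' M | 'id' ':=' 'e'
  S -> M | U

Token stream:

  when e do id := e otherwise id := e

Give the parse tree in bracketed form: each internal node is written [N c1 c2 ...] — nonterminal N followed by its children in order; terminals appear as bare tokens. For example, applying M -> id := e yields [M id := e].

S
M
when e do M otherwise M
when e do id := e otherwise M
when e do id := e otherwise id := e

[S [M when e do [M id := e] otherwise [M id := e]]]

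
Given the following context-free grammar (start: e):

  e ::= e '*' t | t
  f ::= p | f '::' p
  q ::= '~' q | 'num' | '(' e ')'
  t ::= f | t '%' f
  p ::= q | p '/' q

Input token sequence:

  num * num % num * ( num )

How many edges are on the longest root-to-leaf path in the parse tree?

[e [e [e [t [f [p [q num]]]]] * [t [t [f [p [q num]]]] % [f [p [q num]]]]] * [t [f [p [q ( [e [t [f [p [q num]]]]] )]]]]]

10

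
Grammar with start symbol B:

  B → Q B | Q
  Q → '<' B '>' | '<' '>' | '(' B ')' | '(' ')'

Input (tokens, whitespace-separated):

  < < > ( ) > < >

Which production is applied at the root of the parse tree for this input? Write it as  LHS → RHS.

[B [Q < [B [Q < >] [B [Q ( )]]] >] [B [Q < >]]]

B → Q B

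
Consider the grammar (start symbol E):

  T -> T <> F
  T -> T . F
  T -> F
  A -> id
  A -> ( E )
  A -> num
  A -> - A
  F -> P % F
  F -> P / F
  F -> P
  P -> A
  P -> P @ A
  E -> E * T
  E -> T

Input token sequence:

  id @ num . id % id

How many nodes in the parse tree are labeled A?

4

[E [T [T [F [P [P [A id]] @ [A num]]]] . [F [P [A id]] % [F [P [A id]]]]]]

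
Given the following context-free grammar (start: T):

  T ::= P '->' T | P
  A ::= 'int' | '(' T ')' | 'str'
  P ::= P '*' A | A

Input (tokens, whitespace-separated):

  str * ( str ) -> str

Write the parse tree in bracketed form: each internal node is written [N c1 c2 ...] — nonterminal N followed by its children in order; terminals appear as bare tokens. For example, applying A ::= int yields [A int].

[T [P [P [A str]] * [A ( [T [P [A str]]] )]] -> [T [P [A str]]]]

T
P -> T
P * A -> T
A * A -> T
str * A -> T
str * ( T ) -> T
str * ( P ) -> T
str * ( A ) -> T
str * ( str ) -> T
str * ( str ) -> P
str * ( str ) -> A
str * ( str ) -> str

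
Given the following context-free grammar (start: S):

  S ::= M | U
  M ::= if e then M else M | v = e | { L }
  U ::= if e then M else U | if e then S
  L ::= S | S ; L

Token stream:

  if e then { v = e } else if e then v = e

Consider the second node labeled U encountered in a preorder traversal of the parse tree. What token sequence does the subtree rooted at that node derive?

if e then v = e

[S [U if e then [M { [L [S [M v = e]]] }] else [U if e then [S [M v = e]]]]]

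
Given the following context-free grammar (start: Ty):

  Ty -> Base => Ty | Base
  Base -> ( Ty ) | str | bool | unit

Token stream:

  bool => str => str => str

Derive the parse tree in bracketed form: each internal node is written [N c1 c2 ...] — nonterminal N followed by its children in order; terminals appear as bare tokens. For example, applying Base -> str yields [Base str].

[Ty [Base bool] => [Ty [Base str] => [Ty [Base str] => [Ty [Base str]]]]]

Ty
Base => Ty
bool => Ty
bool => Base => Ty
bool => str => Ty
bool => str => Base => Ty
bool => str => str => Ty
bool => str => str => Base
bool => str => str => str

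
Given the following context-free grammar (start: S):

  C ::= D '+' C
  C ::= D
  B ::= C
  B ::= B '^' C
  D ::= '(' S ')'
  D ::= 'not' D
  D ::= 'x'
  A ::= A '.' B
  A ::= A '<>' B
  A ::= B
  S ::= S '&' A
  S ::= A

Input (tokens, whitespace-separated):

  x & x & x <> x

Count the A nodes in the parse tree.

4

[S [S [S [A [B [C [D x]]]]] & [A [B [C [D x]]]]] & [A [A [B [C [D x]]]] <> [B [C [D x]]]]]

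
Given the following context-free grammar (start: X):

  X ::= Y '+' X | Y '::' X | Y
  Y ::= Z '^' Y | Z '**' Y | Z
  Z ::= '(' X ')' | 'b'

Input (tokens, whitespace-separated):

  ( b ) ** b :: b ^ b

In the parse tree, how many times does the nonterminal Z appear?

5

[X [Y [Z ( [X [Y [Z b]]] )] ** [Y [Z b]]] :: [X [Y [Z b] ^ [Y [Z b]]]]]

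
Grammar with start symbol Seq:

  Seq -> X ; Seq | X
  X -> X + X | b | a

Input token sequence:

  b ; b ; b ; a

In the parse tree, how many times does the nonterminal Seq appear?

4

[Seq [X b] ; [Seq [X b] ; [Seq [X b] ; [Seq [X a]]]]]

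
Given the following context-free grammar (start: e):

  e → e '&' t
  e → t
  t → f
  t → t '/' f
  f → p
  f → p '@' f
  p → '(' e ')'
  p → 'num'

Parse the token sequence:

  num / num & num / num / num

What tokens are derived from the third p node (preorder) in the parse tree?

[e [e [t [t [f [p num]]] / [f [p num]]]] & [t [t [t [f [p num]]] / [f [p num]]] / [f [p num]]]]

num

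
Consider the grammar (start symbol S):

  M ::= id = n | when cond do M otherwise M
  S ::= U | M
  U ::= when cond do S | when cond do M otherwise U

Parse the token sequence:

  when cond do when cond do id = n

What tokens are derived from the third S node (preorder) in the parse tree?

[S [U when cond do [S [U when cond do [S [M id = n]]]]]]

id = n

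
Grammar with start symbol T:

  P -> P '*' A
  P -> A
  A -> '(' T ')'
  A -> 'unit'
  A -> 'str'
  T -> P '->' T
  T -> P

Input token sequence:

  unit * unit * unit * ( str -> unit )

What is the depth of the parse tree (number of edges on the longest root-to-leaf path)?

7

[T [P [P [P [P [A unit]] * [A unit]] * [A unit]] * [A ( [T [P [A str]] -> [T [P [A unit]]]] )]]]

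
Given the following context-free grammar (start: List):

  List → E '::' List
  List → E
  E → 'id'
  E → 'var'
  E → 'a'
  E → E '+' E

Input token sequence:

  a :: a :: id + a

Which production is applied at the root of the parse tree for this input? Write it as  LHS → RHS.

List → E '::' List

[List [E a] :: [List [E a] :: [List [E [E id] + [E a]]]]]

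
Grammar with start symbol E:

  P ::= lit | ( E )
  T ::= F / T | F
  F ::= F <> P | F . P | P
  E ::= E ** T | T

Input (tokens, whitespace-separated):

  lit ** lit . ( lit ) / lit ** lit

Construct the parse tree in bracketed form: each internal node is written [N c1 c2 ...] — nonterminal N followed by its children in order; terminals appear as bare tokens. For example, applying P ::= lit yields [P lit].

[E [E [E [T [F [P lit]]]] ** [T [F [F [P lit]] . [P ( [E [T [F [P lit]]]] )]] / [T [F [P lit]]]]] ** [T [F [P lit]]]]

E
E ** T
E ** T ** T
T ** T ** T
F ** T ** T
P ** T ** T
lit ** T ** T
lit ** F / T ** T
lit ** F . P / T ** T
lit ** P . P / T ** T
lit ** lit . P / T ** T
lit ** lit . ( E ) / T ** T
lit ** lit . ( T ) / T ** T
lit ** lit . ( F ) / T ** T
lit ** lit . ( P ) / T ** T
lit ** lit . ( lit ) / T ** T
lit ** lit . ( lit ) / F ** T
lit ** lit . ( lit ) / P ** T
lit ** lit . ( lit ) / lit ** T
lit ** lit . ( lit ) / lit ** F
lit ** lit . ( lit ) / lit ** P
lit ** lit . ( lit ) / lit ** lit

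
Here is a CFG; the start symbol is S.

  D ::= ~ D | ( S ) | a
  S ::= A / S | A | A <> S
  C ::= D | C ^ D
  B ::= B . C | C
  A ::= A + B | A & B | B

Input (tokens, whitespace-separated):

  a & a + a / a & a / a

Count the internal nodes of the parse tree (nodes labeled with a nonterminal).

[S [A [A [A [B [C [D a]]]] & [B [C [D a]]]] + [B [C [D a]]]] / [S [A [A [B [C [D a]]]] & [B [C [D a]]]] / [S [A [B [C [D a]]]]]]]

27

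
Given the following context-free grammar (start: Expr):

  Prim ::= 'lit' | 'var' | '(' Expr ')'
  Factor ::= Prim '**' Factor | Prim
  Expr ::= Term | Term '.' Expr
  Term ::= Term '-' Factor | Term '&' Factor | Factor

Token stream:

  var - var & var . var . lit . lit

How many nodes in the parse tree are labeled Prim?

[Expr [Term [Term [Term [Factor [Prim var]]] - [Factor [Prim var]]] & [Factor [Prim var]]] . [Expr [Term [Factor [Prim var]]] . [Expr [Term [Factor [Prim lit]]] . [Expr [Term [Factor [Prim lit]]]]]]]

6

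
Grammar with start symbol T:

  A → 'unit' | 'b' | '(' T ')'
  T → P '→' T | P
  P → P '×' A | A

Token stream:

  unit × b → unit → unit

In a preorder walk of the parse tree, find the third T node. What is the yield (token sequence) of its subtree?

unit

[T [P [P [A unit]] × [A b]] → [T [P [A unit]] → [T [P [A unit]]]]]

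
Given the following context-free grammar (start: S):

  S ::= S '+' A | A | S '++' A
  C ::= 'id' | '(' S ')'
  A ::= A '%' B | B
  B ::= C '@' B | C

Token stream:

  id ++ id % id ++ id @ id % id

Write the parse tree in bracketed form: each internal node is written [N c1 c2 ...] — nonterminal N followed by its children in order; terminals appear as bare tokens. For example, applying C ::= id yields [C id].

S
S ++ A
S ++ A ++ A
A ++ A ++ A
B ++ A ++ A
C ++ A ++ A
id ++ A ++ A
id ++ A % B ++ A
id ++ B % B ++ A
id ++ C % B ++ A
id ++ id % B ++ A
id ++ id % C ++ A
id ++ id % id ++ A
id ++ id % id ++ A % B
id ++ id % id ++ B % B
id ++ id % id ++ C @ B % B
id ++ id % id ++ id @ B % B
id ++ id % id ++ id @ C % B
id ++ id % id ++ id @ id % B
id ++ id % id ++ id @ id % C
id ++ id % id ++ id @ id % id

[S [S [S [A [B [C id]]]] ++ [A [A [B [C id]]] % [B [C id]]]] ++ [A [A [B [C id] @ [B [C id]]]] % [B [C id]]]]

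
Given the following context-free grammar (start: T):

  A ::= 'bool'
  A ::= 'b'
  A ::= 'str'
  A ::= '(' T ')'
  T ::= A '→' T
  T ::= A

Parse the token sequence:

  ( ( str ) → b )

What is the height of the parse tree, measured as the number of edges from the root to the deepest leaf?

6

[T [A ( [T [A ( [T [A str]] )] → [T [A b]]] )]]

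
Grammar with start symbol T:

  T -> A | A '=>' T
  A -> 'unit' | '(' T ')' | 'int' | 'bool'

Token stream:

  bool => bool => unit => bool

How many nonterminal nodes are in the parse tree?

8

[T [A bool] => [T [A bool] => [T [A unit] => [T [A bool]]]]]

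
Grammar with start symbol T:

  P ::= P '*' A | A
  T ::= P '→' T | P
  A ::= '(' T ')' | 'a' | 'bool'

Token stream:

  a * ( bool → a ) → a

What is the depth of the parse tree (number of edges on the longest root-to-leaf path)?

[T [P [P [A a]] * [A ( [T [P [A bool]] → [T [P [A a]]]] )]] → [T [P [A a]]]]

7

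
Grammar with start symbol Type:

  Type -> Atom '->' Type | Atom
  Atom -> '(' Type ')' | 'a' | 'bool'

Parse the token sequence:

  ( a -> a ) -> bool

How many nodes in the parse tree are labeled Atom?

4

[Type [Atom ( [Type [Atom a] -> [Type [Atom a]]] )] -> [Type [Atom bool]]]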